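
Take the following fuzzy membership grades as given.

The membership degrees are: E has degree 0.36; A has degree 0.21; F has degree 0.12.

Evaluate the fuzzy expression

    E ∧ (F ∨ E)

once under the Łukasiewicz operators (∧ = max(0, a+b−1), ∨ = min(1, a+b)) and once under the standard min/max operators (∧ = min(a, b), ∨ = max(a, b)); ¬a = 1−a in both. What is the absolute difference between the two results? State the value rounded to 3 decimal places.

Under Łukasiewicz:
  F ∨ E = min(1, a+b) on (0.12, 0.36) = 0.48
  E ∧ (F ∨ E) = max(0, a+b−1) on (0.36, 0.48) = 0.00
  → value = 0.0000
Under standard min/max:
  F ∨ E = max(a, b) on (0.12, 0.36) = 0.36
  E ∧ (F ∨ E) = min(a, b) on (0.36, 0.36) = 0.36
  → value = 0.3600
|0.0000 − 0.3600| = 0.360

0.360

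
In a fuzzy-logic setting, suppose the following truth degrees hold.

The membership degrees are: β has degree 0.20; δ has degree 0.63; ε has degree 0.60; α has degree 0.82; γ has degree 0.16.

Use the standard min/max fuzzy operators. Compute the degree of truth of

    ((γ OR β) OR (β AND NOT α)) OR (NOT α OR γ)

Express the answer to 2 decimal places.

0.20

γ OR β = max(a, b) on (0.16, 0.20) = 0.20
NOT α = 1 − 0.82 = 0.18
β AND NOT α = min(a, b) on (0.20, 0.18) = 0.18
(γ OR β) OR (β AND NOT α) = max(a, b) on (0.20, 0.18) = 0.20
NOT α = 1 − 0.82 = 0.18
NOT α OR γ = max(a, b) on (0.18, 0.16) = 0.18
((γ OR β) OR (β AND NOT α)) OR (NOT α OR γ) = max(a, b) on (0.20, 0.18) = 0.20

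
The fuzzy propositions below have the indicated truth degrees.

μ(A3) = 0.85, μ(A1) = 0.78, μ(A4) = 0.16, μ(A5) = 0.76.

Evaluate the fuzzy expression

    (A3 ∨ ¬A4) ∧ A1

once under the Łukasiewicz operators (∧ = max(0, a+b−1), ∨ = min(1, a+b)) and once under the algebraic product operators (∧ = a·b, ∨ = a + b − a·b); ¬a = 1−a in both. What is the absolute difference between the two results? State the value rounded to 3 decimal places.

0.019

Under Łukasiewicz:
  ¬A4 = 1 − 0.16 = 0.84
  A3 ∨ ¬A4 = min(1, a+b) on (0.85, 0.84) = 1.00
  (A3 ∨ ¬A4) ∧ A1 = max(0, a+b−1) on (1.00, 0.78) = 0.78
  → value = 0.7800
Under algebraic product:
  ¬A4 = 1 − 0.1600 = 0.8400
  A3 ∨ ¬A4 = a + b − a·b on (0.8500, 0.8400) = 0.9760
  (A3 ∨ ¬A4) ∧ A1 = a·b on (0.9760, 0.7800) = 0.7613
  → value = 0.7613
|0.7800 − 0.7613| = 0.019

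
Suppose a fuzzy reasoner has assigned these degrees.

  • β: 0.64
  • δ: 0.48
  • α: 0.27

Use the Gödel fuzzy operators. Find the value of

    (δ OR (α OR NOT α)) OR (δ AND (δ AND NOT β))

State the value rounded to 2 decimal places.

NOT α = 1 − 0.27 = 0.73
α OR NOT α = max(a, b) on (0.27, 0.73) = 0.73
δ OR (α OR NOT α) = max(a, b) on (0.48, 0.73) = 0.73
NOT β = 1 − 0.64 = 0.36
δ AND NOT β = min(a, b) on (0.48, 0.36) = 0.36
δ AND (δ AND NOT β) = min(a, b) on (0.48, 0.36) = 0.36
(δ OR (α OR NOT α)) OR (δ AND (δ AND NOT β)) = max(a, b) on (0.73, 0.36) = 0.73

0.73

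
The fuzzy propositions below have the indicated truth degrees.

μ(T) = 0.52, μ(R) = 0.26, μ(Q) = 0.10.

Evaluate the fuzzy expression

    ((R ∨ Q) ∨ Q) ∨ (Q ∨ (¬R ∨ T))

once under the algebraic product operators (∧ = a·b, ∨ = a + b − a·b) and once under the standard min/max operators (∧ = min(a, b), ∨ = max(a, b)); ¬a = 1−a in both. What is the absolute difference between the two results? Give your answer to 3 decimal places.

0.193

Under algebraic product:
  R ∨ Q = a + b − a·b on (0.2600, 0.1000) = 0.3340
  (R ∨ Q) ∨ Q = a + b − a·b on (0.3340, 0.1000) = 0.4006
  ¬R = 1 − 0.2600 = 0.7400
  ¬R ∨ T = a + b − a·b on (0.7400, 0.5200) = 0.8752
  Q ∨ (¬R ∨ T) = a + b − a·b on (0.1000, 0.8752) = 0.8877
  ((R ∨ Q) ∨ Q) ∨ (Q ∨ (¬R ∨ T)) = a + b − a·b on (0.4006, 0.8877) = 0.9327
  → value = 0.9327
Under standard min/max:
  R ∨ Q = max(a, b) on (0.26, 0.10) = 0.26
  (R ∨ Q) ∨ Q = max(a, b) on (0.26, 0.10) = 0.26
  ¬R = 1 − 0.26 = 0.74
  ¬R ∨ T = max(a, b) on (0.74, 0.52) = 0.74
  Q ∨ (¬R ∨ T) = max(a, b) on (0.10, 0.74) = 0.74
  ((R ∨ Q) ∨ Q) ∨ (Q ∨ (¬R ∨ T)) = max(a, b) on (0.26, 0.74) = 0.74
  → value = 0.7400
|0.9327 − 0.7400| = 0.193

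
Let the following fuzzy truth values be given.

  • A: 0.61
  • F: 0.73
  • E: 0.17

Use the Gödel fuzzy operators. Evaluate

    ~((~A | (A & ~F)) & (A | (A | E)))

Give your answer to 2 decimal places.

0.61

~A = 1 − 0.61 = 0.39
~F = 1 − 0.73 = 0.27
A & ~F = min(a, b) on (0.61, 0.27) = 0.27
~A | (A & ~F) = max(a, b) on (0.39, 0.27) = 0.39
A | E = max(a, b) on (0.61, 0.17) = 0.61
A | (A | E) = max(a, b) on (0.61, 0.61) = 0.61
(~A | (A & ~F)) & (A | (A | E)) = min(a, b) on (0.39, 0.61) = 0.39
~((~A | (A & ~F)) & (A | (A | E))) = 1 − 0.39 = 0.61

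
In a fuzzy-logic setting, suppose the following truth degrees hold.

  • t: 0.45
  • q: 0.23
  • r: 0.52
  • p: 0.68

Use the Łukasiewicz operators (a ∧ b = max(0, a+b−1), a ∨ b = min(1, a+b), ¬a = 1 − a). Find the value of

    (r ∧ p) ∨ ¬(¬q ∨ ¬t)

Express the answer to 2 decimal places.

r ∧ p = max(0, a+b−1) on (0.52, 0.68) = 0.20
¬q = 1 − 0.23 = 0.77
¬t = 1 − 0.45 = 0.55
¬q ∨ ¬t = min(1, a+b) on (0.77, 0.55) = 1.00
¬(¬q ∨ ¬t) = 1 − 1.00 = 0.00
(r ∧ p) ∨ ¬(¬q ∨ ¬t) = min(1, a+b) on (0.20, 0.00) = 0.20

0.20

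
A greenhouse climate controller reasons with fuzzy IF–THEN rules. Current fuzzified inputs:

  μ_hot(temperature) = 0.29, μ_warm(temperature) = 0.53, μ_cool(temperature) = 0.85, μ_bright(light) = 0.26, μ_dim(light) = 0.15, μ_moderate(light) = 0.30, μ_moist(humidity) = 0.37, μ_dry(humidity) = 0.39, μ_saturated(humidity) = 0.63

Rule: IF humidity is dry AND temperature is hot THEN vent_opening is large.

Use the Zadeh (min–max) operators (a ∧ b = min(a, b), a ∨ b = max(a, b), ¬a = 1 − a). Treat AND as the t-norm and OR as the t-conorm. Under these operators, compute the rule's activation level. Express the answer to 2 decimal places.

firing strength: dry=0.39, hot=0.29; AND[min(a, b)] → w = 0.29

0.29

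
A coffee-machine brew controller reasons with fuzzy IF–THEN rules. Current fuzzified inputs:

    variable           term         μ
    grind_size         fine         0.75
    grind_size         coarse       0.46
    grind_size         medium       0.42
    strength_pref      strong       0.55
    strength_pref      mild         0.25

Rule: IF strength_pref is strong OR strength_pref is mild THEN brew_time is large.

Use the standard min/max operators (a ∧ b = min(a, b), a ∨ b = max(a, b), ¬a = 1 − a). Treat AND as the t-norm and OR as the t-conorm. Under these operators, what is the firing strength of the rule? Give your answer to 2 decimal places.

firing strength: strong=0.55, mild=0.25; OR[max(a, b)] → w = 0.55

0.55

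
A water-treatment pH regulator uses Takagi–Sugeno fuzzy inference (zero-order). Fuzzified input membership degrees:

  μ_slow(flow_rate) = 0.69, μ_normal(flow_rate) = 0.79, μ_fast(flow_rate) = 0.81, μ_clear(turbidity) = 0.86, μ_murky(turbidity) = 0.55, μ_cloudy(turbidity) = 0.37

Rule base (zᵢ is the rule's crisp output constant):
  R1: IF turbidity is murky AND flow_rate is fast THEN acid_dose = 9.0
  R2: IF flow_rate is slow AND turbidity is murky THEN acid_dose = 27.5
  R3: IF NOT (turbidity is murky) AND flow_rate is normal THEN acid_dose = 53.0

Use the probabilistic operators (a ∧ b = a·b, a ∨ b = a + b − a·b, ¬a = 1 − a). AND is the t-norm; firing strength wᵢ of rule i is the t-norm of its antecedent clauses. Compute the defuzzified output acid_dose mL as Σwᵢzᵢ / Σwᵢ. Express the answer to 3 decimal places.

28.198

R1 (z=9.0): murky=0.55, fast=0.81; AND[a·b] → w = 0.4455
R2 (z=27.5): slow=0.69, murky=0.55; AND[a·b] → w = 0.3795
R3 (z=53.0): ¬murky=1−0.55=0.45, normal=0.79; AND[a·b] → w = 0.3555
Weighted average = (0.4455·9.0 + 0.3795·27.5 + 0.3555·53.0) / (0.4455 + 0.3795 + 0.3555)
  = 33.2873 / 1.1805 = 28.198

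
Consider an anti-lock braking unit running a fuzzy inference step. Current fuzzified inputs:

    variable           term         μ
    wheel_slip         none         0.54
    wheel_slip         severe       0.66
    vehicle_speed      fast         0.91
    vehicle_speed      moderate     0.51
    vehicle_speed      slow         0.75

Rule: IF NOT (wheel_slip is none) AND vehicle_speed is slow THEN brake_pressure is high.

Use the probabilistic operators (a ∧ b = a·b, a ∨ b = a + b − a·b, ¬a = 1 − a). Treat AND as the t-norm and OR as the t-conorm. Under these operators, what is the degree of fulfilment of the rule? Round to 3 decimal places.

firing strength: ¬none=1−0.54=0.46, slow=0.75; AND[a·b] → w = 0.3450

0.345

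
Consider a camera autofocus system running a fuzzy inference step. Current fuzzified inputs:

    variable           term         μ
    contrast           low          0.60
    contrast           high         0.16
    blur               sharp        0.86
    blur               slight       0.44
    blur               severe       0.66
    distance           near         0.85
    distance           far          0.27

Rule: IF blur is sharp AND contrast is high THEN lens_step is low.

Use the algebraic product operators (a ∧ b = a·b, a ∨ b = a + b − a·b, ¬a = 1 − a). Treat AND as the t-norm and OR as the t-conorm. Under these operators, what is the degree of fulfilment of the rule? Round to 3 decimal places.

0.138

firing strength: sharp=0.86, high=0.16; AND[a·b] → w = 0.1376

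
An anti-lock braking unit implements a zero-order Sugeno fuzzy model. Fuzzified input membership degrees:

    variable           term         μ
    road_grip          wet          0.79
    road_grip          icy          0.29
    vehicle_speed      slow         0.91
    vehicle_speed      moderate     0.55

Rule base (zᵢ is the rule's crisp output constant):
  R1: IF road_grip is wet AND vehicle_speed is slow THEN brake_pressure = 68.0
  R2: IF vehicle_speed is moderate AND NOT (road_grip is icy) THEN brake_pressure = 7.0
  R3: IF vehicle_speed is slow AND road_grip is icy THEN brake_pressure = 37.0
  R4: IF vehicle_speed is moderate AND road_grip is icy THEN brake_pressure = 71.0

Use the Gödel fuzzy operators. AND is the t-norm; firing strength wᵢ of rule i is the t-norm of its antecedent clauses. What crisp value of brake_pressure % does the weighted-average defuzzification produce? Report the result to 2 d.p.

46.30

R1 (z=68.0): wet=0.79, slow=0.91; AND[min(a, b)] → w = 0.79
R2 (z=7.0): moderate=0.55, ¬icy=1−0.29=0.71; AND[min(a, b)] → w = 0.55
R3 (z=37.0): slow=0.91, icy=0.29; AND[min(a, b)] → w = 0.29
R4 (z=71.0): moderate=0.55, icy=0.29; AND[min(a, b)] → w = 0.29
Weighted average = (0.79·68.0 + 0.55·7.0 + 0.29·37.0 + 0.29·71.0) / (0.79 + 0.55 + 0.29 + 0.29)
  = 88.8900 / 1.9200 = 46.30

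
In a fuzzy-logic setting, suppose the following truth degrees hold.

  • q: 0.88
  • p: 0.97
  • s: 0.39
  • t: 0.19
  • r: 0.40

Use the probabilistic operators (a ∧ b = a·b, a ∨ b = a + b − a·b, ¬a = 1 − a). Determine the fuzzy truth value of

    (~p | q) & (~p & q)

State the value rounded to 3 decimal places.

0.023

~p = 1 − 0.9700 = 0.0300
~p | q = a + b − a·b on (0.0300, 0.8800) = 0.8836
~p = 1 − 0.9700 = 0.0300
~p & q = a·b on (0.0300, 0.8800) = 0.0264
(~p | q) & (~p & q) = a·b on (0.8836, 0.0264) = 0.0233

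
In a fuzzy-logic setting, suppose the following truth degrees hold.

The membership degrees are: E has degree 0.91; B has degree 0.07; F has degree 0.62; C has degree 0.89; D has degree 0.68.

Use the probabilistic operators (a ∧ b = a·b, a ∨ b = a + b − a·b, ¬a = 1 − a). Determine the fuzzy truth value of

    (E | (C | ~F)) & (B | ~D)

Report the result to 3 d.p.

0.365

~F = 1 − 0.6200 = 0.3800
C | ~F = a + b − a·b on (0.8900, 0.3800) = 0.9318
E | (C | ~F) = a + b − a·b on (0.9100, 0.9318) = 0.9939
~D = 1 − 0.6800 = 0.3200
B | ~D = a + b − a·b on (0.0700, 0.3200) = 0.3676
(E | (C | ~F)) & (B | ~D) = a·b on (0.9939, 0.3676) = 0.3653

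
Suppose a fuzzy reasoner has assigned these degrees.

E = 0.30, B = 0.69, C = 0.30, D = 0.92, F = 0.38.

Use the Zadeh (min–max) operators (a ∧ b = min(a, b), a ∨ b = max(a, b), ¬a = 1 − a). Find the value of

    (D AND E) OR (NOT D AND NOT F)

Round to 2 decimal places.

0.30

D AND E = min(a, b) on (0.92, 0.30) = 0.30
NOT D = 1 − 0.92 = 0.08
NOT F = 1 − 0.38 = 0.62
NOT D AND NOT F = min(a, b) on (0.08, 0.62) = 0.08
(D AND E) OR (NOT D AND NOT F) = max(a, b) on (0.30, 0.08) = 0.30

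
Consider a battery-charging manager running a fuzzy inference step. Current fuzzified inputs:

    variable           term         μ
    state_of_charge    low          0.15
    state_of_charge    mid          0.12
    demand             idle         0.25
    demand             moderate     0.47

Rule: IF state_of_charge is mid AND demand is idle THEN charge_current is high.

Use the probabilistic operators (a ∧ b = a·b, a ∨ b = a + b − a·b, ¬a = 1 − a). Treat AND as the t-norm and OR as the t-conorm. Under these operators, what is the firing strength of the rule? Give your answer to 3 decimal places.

0.030

firing strength: mid=0.12, idle=0.25; AND[a·b] → w = 0.0300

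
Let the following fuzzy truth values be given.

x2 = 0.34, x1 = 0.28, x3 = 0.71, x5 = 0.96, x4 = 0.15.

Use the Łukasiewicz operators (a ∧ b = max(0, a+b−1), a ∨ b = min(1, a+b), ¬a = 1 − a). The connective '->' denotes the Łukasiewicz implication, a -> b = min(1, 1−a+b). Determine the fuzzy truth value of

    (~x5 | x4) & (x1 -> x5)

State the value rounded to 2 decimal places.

~x5 = 1 − 0.96 = 0.04
~x5 | x4 = min(1, a+b) on (0.04, 0.15) = 0.19
x1 -> x5  [Łukasiewicz: min(1, 1−a+b)] with a=0.28, b=0.96 → 1.00
(~x5 | x4) & (x1 -> x5) = max(0, a+b−1) on (0.19, 1.00) = 0.19

0.19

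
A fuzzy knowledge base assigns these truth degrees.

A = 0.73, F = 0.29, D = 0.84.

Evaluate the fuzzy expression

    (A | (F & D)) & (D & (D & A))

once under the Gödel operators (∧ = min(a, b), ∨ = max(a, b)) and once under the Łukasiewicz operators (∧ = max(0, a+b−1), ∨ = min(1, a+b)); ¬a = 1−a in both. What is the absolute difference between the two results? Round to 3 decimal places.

0.460

Under Gödel:
  F & D = min(a, b) on (0.29, 0.84) = 0.29
  A | (F & D) = max(a, b) on (0.73, 0.29) = 0.73
  D & A = min(a, b) on (0.84, 0.73) = 0.73
  D & (D & A) = min(a, b) on (0.84, 0.73) = 0.73
  (A | (F & D)) & (D & (D & A)) = min(a, b) on (0.73, 0.73) = 0.73
  → value = 0.7300
Under Łukasiewicz:
  F & D = max(0, a+b−1) on (0.29, 0.84) = 0.13
  A | (F & D) = min(1, a+b) on (0.73, 0.13) = 0.86
  D & A = max(0, a+b−1) on (0.84, 0.73) = 0.57
  D & (D & A) = max(0, a+b−1) on (0.84, 0.57) = 0.41
  (A | (F & D)) & (D & (D & A)) = max(0, a+b−1) on (0.86, 0.41) = 0.27
  → value = 0.2700
|0.7300 − 0.2700| = 0.460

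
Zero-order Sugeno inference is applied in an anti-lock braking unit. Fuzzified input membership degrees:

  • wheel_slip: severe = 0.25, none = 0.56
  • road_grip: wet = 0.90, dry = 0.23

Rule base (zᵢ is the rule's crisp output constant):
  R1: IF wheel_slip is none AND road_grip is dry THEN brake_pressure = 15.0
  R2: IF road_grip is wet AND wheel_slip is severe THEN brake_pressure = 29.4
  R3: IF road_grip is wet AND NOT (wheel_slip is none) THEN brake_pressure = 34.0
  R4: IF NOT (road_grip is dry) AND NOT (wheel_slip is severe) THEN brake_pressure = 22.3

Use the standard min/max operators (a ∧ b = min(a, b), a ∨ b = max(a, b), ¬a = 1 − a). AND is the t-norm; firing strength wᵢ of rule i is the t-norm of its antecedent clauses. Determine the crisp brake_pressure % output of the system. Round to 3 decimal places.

25.440

R1 (z=15.0): none=0.56, dry=0.23; AND[min(a, b)] → w = 0.23
R2 (z=29.4): wet=0.90, severe=0.25; AND[min(a, b)] → w = 0.25
R3 (z=34.0): wet=0.90, ¬none=1−0.56=0.44; AND[min(a, b)] → w = 0.44
R4 (z=22.3): ¬dry=1−0.23=0.77, ¬severe=1−0.25=0.75; AND[min(a, b)] → w = 0.75
Weighted average = (0.23·15.0 + 0.25·29.4 + 0.44·34.0 + 0.75·22.3) / (0.23 + 0.25 + 0.44 + 0.75)
  = 42.4850 / 1.6700 = 25.440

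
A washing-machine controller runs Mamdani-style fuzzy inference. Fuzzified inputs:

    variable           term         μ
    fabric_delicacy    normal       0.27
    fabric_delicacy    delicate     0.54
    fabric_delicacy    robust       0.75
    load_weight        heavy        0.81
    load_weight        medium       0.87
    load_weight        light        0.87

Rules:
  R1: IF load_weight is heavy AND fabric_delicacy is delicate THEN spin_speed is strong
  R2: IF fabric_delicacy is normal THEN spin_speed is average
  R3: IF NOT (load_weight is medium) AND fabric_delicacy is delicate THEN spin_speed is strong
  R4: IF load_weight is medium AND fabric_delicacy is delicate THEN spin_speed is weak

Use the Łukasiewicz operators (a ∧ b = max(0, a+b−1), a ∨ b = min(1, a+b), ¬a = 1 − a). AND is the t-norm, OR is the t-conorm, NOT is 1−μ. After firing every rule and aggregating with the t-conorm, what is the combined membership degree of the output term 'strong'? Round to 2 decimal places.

0.35

R1: heavy=0.81, delicate=0.54; AND[max(0, a+b−1)] → w = 0.35
R2: normal=0.27 → w = 0.27
R3: ¬medium=1−0.87=0.13, delicate=0.54; AND[max(0, a+b−1)] → w = 0.00
R4: medium=0.87, delicate=0.54; AND[max(0, a+b−1)] → w = 0.41
Rules with consequent 'strong': {R1, R3} → strengths 0.35, 0.00
Aggregate via t-conorm [min(1, a+b)]: 0.35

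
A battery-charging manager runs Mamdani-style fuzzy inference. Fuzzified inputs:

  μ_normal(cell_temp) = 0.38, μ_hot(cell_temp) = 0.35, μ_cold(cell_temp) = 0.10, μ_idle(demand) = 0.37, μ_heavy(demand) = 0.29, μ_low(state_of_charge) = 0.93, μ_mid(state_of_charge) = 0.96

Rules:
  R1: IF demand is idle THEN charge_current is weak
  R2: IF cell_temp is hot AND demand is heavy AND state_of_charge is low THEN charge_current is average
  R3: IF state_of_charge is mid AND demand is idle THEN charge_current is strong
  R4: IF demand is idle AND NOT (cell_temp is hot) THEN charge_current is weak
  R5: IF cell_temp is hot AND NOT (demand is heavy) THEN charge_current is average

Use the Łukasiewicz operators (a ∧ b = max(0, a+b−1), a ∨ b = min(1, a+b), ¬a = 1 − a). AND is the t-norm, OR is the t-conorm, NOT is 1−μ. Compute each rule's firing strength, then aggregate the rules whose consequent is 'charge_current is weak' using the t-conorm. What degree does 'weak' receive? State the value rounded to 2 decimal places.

R1: idle=0.37 → w = 0.37
R2: hot=0.35, heavy=0.29, low=0.93; AND[max(0, a+b−1)] → w = 0.00
R3: mid=0.96, idle=0.37; AND[max(0, a+b−1)] → w = 0.33
R4: idle=0.37, ¬hot=1−0.35=0.65; AND[max(0, a+b−1)] → w = 0.02
R5: hot=0.35, ¬heavy=1−0.29=0.71; AND[max(0, a+b−1)] → w = 0.06
Rules with consequent 'weak': {R1, R4} → strengths 0.37, 0.02
Aggregate via t-conorm [min(1, a+b)]: 0.39

0.39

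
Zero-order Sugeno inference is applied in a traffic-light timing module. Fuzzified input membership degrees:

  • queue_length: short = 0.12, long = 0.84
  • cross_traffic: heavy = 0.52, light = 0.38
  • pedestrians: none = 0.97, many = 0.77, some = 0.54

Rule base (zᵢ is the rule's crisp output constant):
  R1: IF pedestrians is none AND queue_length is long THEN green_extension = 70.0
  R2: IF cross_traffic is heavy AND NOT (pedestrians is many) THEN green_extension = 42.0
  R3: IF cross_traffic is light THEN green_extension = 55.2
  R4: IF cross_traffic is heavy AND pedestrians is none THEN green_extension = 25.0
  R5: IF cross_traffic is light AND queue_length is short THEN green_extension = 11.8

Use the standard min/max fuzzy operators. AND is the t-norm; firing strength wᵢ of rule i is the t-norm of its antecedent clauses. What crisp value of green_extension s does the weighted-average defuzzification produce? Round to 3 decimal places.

49.690

R1 (z=70.0): none=0.97, long=0.84; AND[min(a, b)] → w = 0.84
R2 (z=42.0): heavy=0.52, ¬many=1−0.77=0.23; AND[min(a, b)] → w = 0.23
R3 (z=55.2): light=0.38 → w = 0.38
R4 (z=25.0): heavy=0.52, none=0.97; AND[min(a, b)] → w = 0.52
R5 (z=11.8): light=0.38, short=0.12; AND[min(a, b)] → w = 0.12
Weighted average = (0.84·70.0 + 0.23·42.0 + 0.38·55.2 + 0.52·25.0 + 0.12·11.8) / (0.84 + 0.23 + 0.38 + 0.52 + 0.12)
  = 103.8520 / 2.0900 = 49.690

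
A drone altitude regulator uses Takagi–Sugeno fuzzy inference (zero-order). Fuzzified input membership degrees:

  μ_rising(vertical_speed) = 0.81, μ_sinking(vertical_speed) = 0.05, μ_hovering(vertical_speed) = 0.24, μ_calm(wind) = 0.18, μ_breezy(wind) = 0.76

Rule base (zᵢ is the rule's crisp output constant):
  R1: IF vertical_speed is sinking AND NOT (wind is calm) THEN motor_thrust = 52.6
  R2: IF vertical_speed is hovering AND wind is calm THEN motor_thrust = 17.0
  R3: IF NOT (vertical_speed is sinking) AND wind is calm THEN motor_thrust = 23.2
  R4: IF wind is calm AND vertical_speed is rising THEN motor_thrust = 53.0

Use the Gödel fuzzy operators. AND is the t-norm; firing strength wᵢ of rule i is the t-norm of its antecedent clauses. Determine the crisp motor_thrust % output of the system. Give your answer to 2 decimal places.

R1 (z=52.6): sinking=0.05, ¬calm=1−0.18=0.82; AND[min(a, b)] → w = 0.05
R2 (z=17.0): hovering=0.24, calm=0.18; AND[min(a, b)] → w = 0.18
R3 (z=23.2): ¬sinking=1−0.05=0.95, calm=0.18; AND[min(a, b)] → w = 0.18
R4 (z=53.0): calm=0.18, rising=0.81; AND[min(a, b)] → w = 0.18
Weighted average = (0.05·52.6 + 0.18·17.0 + 0.18·23.2 + 0.18·53.0) / (0.05 + 0.18 + 0.18 + 0.18)
  = 19.4060 / 0.5900 = 32.89

32.89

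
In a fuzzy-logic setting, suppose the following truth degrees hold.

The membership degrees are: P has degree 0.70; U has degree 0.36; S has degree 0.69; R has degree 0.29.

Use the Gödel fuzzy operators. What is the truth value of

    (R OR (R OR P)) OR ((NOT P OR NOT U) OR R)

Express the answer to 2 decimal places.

0.70

R OR P = max(a, b) on (0.29, 0.70) = 0.70
R OR (R OR P) = max(a, b) on (0.29, 0.70) = 0.70
NOT P = 1 − 0.70 = 0.30
NOT U = 1 − 0.36 = 0.64
NOT P OR NOT U = max(a, b) on (0.30, 0.64) = 0.64
(NOT P OR NOT U) OR R = max(a, b) on (0.64, 0.29) = 0.64
(R OR (R OR P)) OR ((NOT P OR NOT U) OR R) = max(a, b) on (0.70, 0.64) = 0.70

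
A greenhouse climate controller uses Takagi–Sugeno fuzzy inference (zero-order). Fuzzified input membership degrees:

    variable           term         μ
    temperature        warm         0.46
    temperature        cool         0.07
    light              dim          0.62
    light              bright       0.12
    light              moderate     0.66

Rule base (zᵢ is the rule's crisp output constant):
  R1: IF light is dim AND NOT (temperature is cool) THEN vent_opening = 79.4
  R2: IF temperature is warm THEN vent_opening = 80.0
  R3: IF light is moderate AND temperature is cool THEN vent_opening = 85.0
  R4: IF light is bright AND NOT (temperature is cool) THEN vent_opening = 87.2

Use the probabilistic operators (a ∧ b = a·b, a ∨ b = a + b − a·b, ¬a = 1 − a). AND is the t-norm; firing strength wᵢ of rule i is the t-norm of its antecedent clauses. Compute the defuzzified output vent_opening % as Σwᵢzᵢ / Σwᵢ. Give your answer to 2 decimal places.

R1 (z=79.4): dim=0.62, ¬cool=1−0.07=0.93; AND[a·b] → w = 0.5766
R2 (z=80.0): warm=0.46 → w = 0.4600
R3 (z=85.0): moderate=0.66, cool=0.07; AND[a·b] → w = 0.0462
R4 (z=87.2): bright=0.12, ¬cool=1−0.07=0.93; AND[a·b] → w = 0.1116
Weighted average = (0.5766·79.4 + 0.4600·80.0 + 0.0462·85.0 + 0.1116·87.2) / (0.5766 + 0.4600 + 0.0462 + 0.1116)
  = 96.2406 / 1.1944 = 80.58

80.58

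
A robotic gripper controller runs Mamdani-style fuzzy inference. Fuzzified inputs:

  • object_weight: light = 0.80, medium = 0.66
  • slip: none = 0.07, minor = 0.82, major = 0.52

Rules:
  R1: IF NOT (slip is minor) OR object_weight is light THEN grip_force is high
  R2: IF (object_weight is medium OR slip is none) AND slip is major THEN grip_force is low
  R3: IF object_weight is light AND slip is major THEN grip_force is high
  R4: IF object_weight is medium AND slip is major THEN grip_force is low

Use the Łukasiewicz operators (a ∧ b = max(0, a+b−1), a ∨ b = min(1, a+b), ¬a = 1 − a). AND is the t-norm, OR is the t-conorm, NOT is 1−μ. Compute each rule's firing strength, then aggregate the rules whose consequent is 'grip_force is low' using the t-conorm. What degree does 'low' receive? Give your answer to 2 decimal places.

0.43

R1: ¬minor=1−0.82=0.18, light=0.80; OR[min(1, a+b)] → w = 0.98
R2: (medium=0.66 OR none=0.07) = 0.73; AND[max(0, a+b−1)] with major=0.52 → w = 0.25
R3: light=0.80, major=0.52; AND[max(0, a+b−1)] → w = 0.32
R4: medium=0.66, major=0.52; AND[max(0, a+b−1)] → w = 0.18
Rules with consequent 'low': {R2, R4} → strengths 0.25, 0.18
Aggregate via t-conorm [min(1, a+b)]: 0.43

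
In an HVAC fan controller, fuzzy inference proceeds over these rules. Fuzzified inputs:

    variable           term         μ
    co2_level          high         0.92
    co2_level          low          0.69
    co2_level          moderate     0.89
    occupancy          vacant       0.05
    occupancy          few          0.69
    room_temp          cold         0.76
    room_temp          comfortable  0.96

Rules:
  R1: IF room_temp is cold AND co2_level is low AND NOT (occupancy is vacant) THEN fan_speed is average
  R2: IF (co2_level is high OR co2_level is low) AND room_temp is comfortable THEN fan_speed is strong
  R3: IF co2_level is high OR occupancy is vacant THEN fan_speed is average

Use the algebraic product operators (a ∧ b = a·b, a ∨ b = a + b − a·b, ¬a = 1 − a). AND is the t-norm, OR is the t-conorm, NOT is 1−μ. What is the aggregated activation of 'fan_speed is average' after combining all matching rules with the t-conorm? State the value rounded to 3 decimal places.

R1: cold=0.76, low=0.69, ¬vacant=1−0.05=0.95; AND[a·b] → w = 0.4982
R2: (high=0.92 OR low=0.69) = 0.9752; AND[a·b] with comfortable=0.96 → w = 0.9362
R3: high=0.92, vacant=0.05; OR[a + b − a·b] → w = 0.9240
Rules with consequent 'average': {R1, R3} → strengths 0.4982, 0.9240
Aggregate via t-conorm [a + b − a·b]: 0.9619

0.962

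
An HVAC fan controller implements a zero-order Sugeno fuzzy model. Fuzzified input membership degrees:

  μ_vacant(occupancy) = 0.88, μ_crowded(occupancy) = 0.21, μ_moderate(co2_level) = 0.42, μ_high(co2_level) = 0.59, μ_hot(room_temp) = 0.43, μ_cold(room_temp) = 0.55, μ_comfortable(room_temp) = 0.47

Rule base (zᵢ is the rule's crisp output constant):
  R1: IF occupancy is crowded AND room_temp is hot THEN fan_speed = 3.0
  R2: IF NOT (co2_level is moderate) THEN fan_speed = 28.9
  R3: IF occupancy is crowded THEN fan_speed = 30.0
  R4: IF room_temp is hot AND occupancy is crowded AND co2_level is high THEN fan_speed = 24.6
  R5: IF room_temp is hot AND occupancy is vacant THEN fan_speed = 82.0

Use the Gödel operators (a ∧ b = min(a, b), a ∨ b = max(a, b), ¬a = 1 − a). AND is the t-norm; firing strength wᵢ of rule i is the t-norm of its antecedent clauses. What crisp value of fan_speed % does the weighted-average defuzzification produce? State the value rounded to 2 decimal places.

R1 (z=3.0): crowded=0.21, hot=0.43; AND[min(a, b)] → w = 0.21
R2 (z=28.9): ¬moderate=1−0.42=0.58 → w = 0.58
R3 (z=30.0): crowded=0.21 → w = 0.21
R4 (z=24.6): hot=0.43, crowded=0.21, high=0.59; AND[min(a, b)] → w = 0.21
R5 (z=82.0): hot=0.43, vacant=0.88; AND[min(a, b)] → w = 0.43
Weighted average = (0.21·3.0 + 0.58·28.9 + 0.21·30.0 + 0.21·24.6 + 0.43·82.0) / (0.21 + 0.58 + 0.21 + 0.21 + 0.43)
  = 64.1180 / 1.6400 = 39.10

39.10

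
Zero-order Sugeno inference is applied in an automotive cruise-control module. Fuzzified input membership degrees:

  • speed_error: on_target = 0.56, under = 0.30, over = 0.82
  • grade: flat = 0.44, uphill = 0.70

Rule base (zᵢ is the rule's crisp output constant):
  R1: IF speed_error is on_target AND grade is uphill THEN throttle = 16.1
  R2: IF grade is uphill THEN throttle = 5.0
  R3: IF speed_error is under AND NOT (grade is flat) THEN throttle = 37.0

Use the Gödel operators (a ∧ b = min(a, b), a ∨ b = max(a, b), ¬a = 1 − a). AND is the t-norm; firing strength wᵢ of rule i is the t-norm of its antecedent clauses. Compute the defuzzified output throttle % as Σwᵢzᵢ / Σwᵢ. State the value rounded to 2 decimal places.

15.14

R1 (z=16.1): on_target=0.56, uphill=0.70; AND[min(a, b)] → w = 0.56
R2 (z=5.0): uphill=0.70 → w = 0.70
R3 (z=37.0): under=0.30, ¬flat=1−0.44=0.56; AND[min(a, b)] → w = 0.30
Weighted average = (0.56·16.1 + 0.70·5.0 + 0.30·37.0) / (0.56 + 0.70 + 0.30)
  = 23.6160 / 1.5600 = 15.14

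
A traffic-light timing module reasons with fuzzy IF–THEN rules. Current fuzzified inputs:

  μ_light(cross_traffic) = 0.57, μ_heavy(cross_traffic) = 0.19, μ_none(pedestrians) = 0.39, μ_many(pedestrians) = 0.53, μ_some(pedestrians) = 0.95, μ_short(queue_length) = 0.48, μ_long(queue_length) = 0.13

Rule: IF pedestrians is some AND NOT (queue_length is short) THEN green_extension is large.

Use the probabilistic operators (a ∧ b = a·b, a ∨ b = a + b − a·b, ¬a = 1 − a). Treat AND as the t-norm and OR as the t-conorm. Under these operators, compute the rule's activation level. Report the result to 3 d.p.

firing strength: some=0.95, ¬short=1−0.48=0.52; AND[a·b] → w = 0.4940

0.494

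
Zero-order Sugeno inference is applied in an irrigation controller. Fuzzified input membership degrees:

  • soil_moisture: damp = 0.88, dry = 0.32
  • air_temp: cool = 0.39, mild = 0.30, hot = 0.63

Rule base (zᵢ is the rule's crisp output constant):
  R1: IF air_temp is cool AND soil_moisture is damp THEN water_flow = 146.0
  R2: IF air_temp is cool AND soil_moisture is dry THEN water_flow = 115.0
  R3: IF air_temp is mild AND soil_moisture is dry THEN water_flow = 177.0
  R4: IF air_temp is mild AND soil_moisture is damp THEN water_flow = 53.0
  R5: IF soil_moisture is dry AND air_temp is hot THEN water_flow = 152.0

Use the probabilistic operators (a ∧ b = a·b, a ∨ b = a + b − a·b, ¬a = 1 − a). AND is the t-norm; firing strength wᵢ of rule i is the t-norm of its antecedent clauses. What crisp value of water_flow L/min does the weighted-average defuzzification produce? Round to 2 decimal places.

R1 (z=146.0): cool=0.39, damp=0.88; AND[a·b] → w = 0.3432
R2 (z=115.0): cool=0.39, dry=0.32; AND[a·b] → w = 0.1248
R3 (z=177.0): mild=0.30, dry=0.32; AND[a·b] → w = 0.0960
R4 (z=53.0): mild=0.30, damp=0.88; AND[a·b] → w = 0.2640
R5 (z=152.0): dry=0.32, hot=0.63; AND[a·b] → w = 0.2016
Weighted average = (0.3432·146.0 + 0.1248·115.0 + 0.0960·177.0 + 0.2640·53.0 + 0.2016·152.0) / (0.3432 + 0.1248 + 0.0960 + 0.2640 + 0.2016)
  = 126.0864 / 1.0296 = 122.46

122.46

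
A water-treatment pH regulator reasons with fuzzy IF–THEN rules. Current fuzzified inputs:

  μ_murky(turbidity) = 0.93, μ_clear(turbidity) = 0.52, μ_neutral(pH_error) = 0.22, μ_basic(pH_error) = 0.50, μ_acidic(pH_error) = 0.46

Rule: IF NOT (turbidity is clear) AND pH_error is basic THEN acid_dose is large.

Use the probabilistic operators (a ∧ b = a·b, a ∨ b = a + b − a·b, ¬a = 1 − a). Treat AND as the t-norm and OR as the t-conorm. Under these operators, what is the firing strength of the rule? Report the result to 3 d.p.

0.240

firing strength: ¬clear=1−0.52=0.48, basic=0.50; AND[a·b] → w = 0.2400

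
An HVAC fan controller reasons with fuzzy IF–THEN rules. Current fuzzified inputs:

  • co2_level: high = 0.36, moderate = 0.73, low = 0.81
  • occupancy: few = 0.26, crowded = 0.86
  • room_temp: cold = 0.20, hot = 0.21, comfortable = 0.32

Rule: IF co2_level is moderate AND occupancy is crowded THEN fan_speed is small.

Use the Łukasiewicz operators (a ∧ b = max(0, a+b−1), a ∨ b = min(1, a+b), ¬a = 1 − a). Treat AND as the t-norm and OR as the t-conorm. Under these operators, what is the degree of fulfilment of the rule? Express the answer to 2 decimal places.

firing strength: moderate=0.73, crowded=0.86; AND[max(0, a+b−1)] → w = 0.59

0.59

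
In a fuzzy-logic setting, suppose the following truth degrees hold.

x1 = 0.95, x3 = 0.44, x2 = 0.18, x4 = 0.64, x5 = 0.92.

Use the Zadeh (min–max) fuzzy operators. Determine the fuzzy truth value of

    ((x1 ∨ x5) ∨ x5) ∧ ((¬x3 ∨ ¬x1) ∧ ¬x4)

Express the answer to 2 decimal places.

0.36

x1 ∨ x5 = max(a, b) on (0.95, 0.92) = 0.95
(x1 ∨ x5) ∨ x5 = max(a, b) on (0.95, 0.92) = 0.95
¬x3 = 1 − 0.44 = 0.56
¬x1 = 1 − 0.95 = 0.05
¬x3 ∨ ¬x1 = max(a, b) on (0.56, 0.05) = 0.56
¬x4 = 1 − 0.64 = 0.36
(¬x3 ∨ ¬x1) ∧ ¬x4 = min(a, b) on (0.56, 0.36) = 0.36
((x1 ∨ x5) ∨ x5) ∧ ((¬x3 ∨ ¬x1) ∧ ¬x4) = min(a, b) on (0.95, 0.36) = 0.36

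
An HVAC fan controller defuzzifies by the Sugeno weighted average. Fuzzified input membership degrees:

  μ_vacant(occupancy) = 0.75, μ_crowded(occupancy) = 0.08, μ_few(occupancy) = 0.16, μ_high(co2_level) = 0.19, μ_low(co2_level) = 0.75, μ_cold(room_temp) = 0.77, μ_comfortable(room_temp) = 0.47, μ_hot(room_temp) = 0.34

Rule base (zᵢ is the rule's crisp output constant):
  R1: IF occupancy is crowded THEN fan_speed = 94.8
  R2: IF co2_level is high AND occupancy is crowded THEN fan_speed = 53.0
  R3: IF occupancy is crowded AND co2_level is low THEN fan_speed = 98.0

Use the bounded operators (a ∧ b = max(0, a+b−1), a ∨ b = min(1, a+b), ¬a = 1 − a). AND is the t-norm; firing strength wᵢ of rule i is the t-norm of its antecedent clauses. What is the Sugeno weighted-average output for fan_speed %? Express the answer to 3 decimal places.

94.800

R1 (z=94.8): crowded=0.08 → w = 0.08
R2 (z=53.0): high=0.19, crowded=0.08; AND[max(0, a+b−1)] → w = 0.00
R3 (z=98.0): crowded=0.08, low=0.75; AND[max(0, a+b−1)] → w = 0.00
Weighted average = (0.08·94.8 + 0.00·53.0 + 0.00·98.0) / (0.08 + 0.00 + 0.00)
  = 7.5840 / 0.0800 = 94.800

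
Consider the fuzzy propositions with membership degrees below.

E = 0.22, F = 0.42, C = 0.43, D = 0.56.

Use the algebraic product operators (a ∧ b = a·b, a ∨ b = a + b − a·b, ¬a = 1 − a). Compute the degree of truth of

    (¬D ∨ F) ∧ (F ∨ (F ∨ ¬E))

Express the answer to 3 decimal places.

¬D = 1 − 0.5600 = 0.4400
¬D ∨ F = a + b − a·b on (0.4400, 0.4200) = 0.6752
¬E = 1 − 0.2200 = 0.7800
F ∨ ¬E = a + b − a·b on (0.4200, 0.7800) = 0.8724
F ∨ (F ∨ ¬E) = a + b − a·b on (0.4200, 0.8724) = 0.9260
(¬D ∨ F) ∧ (F ∨ (F ∨ ¬E)) = a·b on (0.6752, 0.9260) = 0.6252

0.625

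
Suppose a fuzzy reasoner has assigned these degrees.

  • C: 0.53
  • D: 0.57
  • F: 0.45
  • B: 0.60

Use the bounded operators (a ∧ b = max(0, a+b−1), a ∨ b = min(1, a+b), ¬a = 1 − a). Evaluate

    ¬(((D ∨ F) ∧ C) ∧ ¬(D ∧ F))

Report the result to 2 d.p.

D ∨ F = min(1, a+b) on (0.57, 0.45) = 1.00
(D ∨ F) ∧ C = max(0, a+b−1) on (1.00, 0.53) = 0.53
D ∧ F = max(0, a+b−1) on (0.57, 0.45) = 0.02
¬(D ∧ F) = 1 − 0.02 = 0.98
((D ∨ F) ∧ C) ∧ ¬(D ∧ F) = max(0, a+b−1) on (0.53, 0.98) = 0.51
¬(((D ∨ F) ∧ C) ∧ ¬(D ∧ F)) = 1 − 0.51 = 0.49

0.49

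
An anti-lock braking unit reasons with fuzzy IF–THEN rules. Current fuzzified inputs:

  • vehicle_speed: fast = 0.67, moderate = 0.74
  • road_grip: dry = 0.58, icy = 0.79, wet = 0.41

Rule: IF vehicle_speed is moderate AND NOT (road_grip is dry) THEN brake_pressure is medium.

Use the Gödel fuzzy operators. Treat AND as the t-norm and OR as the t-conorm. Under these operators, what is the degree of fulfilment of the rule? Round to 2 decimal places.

firing strength: moderate=0.74, ¬dry=1−0.58=0.42; AND[min(a, b)] → w = 0.42

0.42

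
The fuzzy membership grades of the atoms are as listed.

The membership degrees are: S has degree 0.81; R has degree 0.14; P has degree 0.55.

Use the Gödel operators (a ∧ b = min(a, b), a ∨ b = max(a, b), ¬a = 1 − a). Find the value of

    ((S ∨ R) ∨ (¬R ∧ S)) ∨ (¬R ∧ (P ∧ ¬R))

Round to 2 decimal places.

0.81

S ∨ R = max(a, b) on (0.81, 0.14) = 0.81
¬R = 1 − 0.14 = 0.86
¬R ∧ S = min(a, b) on (0.86, 0.81) = 0.81
(S ∨ R) ∨ (¬R ∧ S) = max(a, b) on (0.81, 0.81) = 0.81
¬R = 1 − 0.14 = 0.86
¬R = 1 − 0.14 = 0.86
P ∧ ¬R = min(a, b) on (0.55, 0.86) = 0.55
¬R ∧ (P ∧ ¬R) = min(a, b) on (0.86, 0.55) = 0.55
((S ∨ R) ∨ (¬R ∧ S)) ∨ (¬R ∧ (P ∧ ¬R)) = max(a, b) on (0.81, 0.55) = 0.81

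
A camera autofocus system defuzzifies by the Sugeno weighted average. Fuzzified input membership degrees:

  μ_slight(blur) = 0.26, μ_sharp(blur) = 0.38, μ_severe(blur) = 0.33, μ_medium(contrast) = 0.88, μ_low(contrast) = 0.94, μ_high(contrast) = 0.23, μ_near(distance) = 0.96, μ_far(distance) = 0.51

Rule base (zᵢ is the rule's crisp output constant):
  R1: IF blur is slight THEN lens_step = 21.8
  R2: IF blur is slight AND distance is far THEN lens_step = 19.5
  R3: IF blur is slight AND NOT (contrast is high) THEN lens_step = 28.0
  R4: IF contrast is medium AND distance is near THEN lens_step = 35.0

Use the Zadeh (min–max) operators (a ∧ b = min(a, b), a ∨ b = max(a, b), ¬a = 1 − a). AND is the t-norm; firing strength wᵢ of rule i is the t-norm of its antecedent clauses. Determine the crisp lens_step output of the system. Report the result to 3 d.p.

29.408

R1 (z=21.8): slight=0.26 → w = 0.26
R2 (z=19.5): slight=0.26, far=0.51; AND[min(a, b)] → w = 0.26
R3 (z=28.0): slight=0.26, ¬high=1−0.23=0.77; AND[min(a, b)] → w = 0.26
R4 (z=35.0): medium=0.88, near=0.96; AND[min(a, b)] → w = 0.88
Weighted average = (0.26·21.8 + 0.26·19.5 + 0.26·28.0 + 0.88·35.0) / (0.26 + 0.26 + 0.26 + 0.88)
  = 48.8180 / 1.6600 = 29.408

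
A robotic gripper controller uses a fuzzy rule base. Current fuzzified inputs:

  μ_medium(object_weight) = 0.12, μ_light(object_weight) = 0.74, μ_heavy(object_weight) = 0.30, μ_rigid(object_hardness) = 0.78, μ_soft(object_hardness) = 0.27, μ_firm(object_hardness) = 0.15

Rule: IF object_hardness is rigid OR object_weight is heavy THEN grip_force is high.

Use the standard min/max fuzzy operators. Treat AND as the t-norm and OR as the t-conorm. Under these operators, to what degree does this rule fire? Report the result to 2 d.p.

firing strength: rigid=0.78, heavy=0.30; OR[max(a, b)] → w = 0.78

0.78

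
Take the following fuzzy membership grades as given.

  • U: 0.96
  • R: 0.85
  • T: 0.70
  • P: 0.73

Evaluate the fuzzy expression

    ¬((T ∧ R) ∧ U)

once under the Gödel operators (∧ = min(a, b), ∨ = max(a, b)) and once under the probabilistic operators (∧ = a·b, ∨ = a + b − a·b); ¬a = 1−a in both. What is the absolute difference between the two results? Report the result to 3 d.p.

Under Gödel:
  T ∧ R = min(a, b) on (0.70, 0.85) = 0.70
  (T ∧ R) ∧ U = min(a, b) on (0.70, 0.96) = 0.70
  ¬((T ∧ R) ∧ U) = 1 − 0.70 = 0.30
  → value = 0.3000
Under probabilistic:
  T ∧ R = a·b on (0.7000, 0.8500) = 0.5950
  (T ∧ R) ∧ U = a·b on (0.5950, 0.9600) = 0.5712
  ¬((T ∧ R) ∧ U) = 1 − 0.5712 = 0.4288
  → value = 0.4288
|0.3000 − 0.4288| = 0.129

0.129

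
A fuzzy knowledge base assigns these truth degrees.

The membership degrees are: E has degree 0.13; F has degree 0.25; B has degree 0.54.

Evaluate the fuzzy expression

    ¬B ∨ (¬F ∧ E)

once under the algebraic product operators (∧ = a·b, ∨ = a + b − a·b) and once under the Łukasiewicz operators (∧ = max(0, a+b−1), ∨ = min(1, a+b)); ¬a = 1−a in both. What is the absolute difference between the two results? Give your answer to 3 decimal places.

0.053

Under algebraic product:
  ¬B = 1 − 0.5400 = 0.4600
  ¬F = 1 − 0.2500 = 0.7500
  ¬F ∧ E = a·b on (0.7500, 0.1300) = 0.0975
  ¬B ∨ (¬F ∧ E) = a + b − a·b on (0.4600, 0.0975) = 0.5127
  → value = 0.5127
Under Łukasiewicz:
  ¬B = 1 − 0.54 = 0.46
  ¬F = 1 − 0.25 = 0.75
  ¬F ∧ E = max(0, a+b−1) on (0.75, 0.13) = 0.00
  ¬B ∨ (¬F ∧ E) = min(1, a+b) on (0.46, 0.00) = 0.46
  → value = 0.4600
|0.5127 − 0.4600| = 0.053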